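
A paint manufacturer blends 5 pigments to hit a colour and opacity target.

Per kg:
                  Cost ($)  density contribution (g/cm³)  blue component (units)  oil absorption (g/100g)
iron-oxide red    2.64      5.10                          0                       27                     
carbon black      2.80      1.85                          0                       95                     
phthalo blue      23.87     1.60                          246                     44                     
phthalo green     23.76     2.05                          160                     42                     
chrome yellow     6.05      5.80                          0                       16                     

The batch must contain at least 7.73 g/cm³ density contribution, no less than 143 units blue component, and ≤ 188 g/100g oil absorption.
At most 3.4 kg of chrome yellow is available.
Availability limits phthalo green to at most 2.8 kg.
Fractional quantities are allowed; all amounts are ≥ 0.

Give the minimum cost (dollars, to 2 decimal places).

Set it up as a linear program. Let x1 = kg of iron-oxide red, x2 = kg of carbon black, x3 = kg of phthalo blue, x4 = kg of phthalo green, x5 = kg of chrome yellow.
min 2.64x1 + 2.8x2 + 23.87x3 + 23.76x4 + 6.05x5 with:
  5.1x1 + 1.85x2 + 1.6x3 + 2.05x4 + 5.8x5 ≥ 7.73   (density contribution)
  246x3 + 160x4 ≥ 143   (blue component)
  27x1 + 95x2 + 44x3 + 42x4 + 16x5 ≤ 188   (oil absorption)
  x5 ≤ 3.4
  x4 ≤ 2.8
  x1, x2, x3, x4, x5 ≥ 0.
At the optimum only iron-oxide red, phthalo blue are positive (carbon black, phthalo green, chrome yellow = 0). The density contribution and blue component requirements are met with equality.
Solving gives x1 = 1.3333, x3 = 0.5813.
Cost = 2.64·1.3333 + 23.87·0.5813 = 17.3955.

$17.40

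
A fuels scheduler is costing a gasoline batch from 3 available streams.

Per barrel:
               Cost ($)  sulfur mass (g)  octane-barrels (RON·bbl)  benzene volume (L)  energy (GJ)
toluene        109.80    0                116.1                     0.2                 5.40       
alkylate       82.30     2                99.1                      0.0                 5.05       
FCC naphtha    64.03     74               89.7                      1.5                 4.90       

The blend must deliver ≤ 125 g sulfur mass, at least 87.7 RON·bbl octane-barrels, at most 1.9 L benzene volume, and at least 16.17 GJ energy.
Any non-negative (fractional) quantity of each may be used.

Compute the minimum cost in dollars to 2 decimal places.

Let x1 = barrels of toluene, x2 = barrels of alkylate, x3 = barrels of FCC naphtha.
Minimize 109.8x1 + 82.3x2 + 64.03x3 s.t.:
  2x2 + 74x3 ≤ 125   (sulfur mass)
  116.1x1 + 99.1x2 + 89.7x3 ≥ 87.7   (octane-barrels)
  0.2x1 + 1.5x3 ≤ 1.9   (benzene volume)
  5.4x1 + 5.05x2 + 4.9x3 ≥ 16.17   (energy)
  x1, x2, x3 ≥ 0.
At the optimum only alkylate, FCC naphtha are positive (toluene = 0). Binding constraints: benzene volume and energy.
That vertex is x2 = 1.9729, x3 = 1.2667.
Cost = 82.3·1.9729 + 64.03·1.2667 = 243.4765.

$243.48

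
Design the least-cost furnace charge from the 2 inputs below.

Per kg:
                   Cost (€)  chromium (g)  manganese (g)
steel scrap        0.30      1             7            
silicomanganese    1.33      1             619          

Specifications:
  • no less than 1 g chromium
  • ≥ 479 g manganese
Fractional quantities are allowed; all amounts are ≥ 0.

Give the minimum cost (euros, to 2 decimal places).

€1.09

Let x1 = kg of steel scrap, x2 = kg of silicomanganese.
min 0.3x1 + 1.33x2 subject to:
  1x1 + 1x2 ≥ 1   (chromium)
  7x1 + 619x2 ≥ 479   (manganese)
  x1, x2 ≥ 0.
Both inputs are positive at the optimum. Binding constraints: chromium and manganese.
So steel scrap = 0.2288 kg, silicomanganese = 0.7712 kg.
Total cost: 0.3·0.2288 + 1.33·0.7712 = 1.0943.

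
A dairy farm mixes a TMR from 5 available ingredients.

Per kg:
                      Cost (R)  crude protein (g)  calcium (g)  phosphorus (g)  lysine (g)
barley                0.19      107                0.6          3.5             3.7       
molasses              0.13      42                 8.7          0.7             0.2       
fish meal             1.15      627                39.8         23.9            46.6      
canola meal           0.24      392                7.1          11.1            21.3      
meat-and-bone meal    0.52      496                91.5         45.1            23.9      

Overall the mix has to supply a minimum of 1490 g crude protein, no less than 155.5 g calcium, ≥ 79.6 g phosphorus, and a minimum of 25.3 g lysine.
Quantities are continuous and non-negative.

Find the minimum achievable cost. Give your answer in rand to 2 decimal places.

R1.25

Let x1 = kg of barley, x2 = kg of molasses, x3 = kg of fish meal, x4 = kg of canola meal, x5 = kg of meat-and-bone meal.
Minimise 0.19x1 + 0.13x2 + 1.15x3 + 0.24x4 + 0.52x5 s.t.:
  107x1 + 42x2 + 627x3 + 392x4 + 496x5 ≥ 1490   (crude protein)
  0.6x1 + 8.7x2 + 39.8x3 + 7.1x4 + 91.5x5 ≥ 155.5   (calcium)
  3.5x1 + 0.7x2 + 23.9x3 + 11.1x4 + 45.1x5 ≥ 79.6   (phosphorus)
  3.7x1 + 0.2x2 + 46.6x3 + 21.3x4 + 23.9x5 ≥ 25.3   (lysine)
  x1, x2, x3, x4, x5 ≥ 0.
The optimal basis is {canola meal, meat-and-bone meal}; barley, molasses, fish meal drop out. There the crude protein and calcium constraints are tight.
Optimal quantities: canola meal = 1.83 kg, meat-and-bone meal = 1.557 kg.
Hence cost = 0.24·1.83 + 0.52·1.557 = R1.2488.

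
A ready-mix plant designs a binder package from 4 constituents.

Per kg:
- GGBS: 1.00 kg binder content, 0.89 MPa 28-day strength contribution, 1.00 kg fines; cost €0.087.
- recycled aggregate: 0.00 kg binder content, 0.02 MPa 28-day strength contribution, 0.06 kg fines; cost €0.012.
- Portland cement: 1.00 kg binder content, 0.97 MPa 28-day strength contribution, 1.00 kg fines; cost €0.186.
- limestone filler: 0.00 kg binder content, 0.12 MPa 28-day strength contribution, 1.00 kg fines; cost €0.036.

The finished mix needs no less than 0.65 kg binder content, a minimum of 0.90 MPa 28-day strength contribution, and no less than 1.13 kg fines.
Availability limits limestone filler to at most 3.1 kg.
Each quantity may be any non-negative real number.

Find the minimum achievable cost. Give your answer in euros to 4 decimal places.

Set it up as a linear program. Let x1 = kg of GGBS, x2 = kg of recycled aggregate, x3 = kg of Portland cement, x4 = kg of limestone filler.
min 0.087x1 + 0.012x2 + 0.186x3 + 0.036x4 with:
  1x1 + 1x3 ≥ 0.65   (binder content)
  0.89x1 + 0.02x2 + 0.97x3 + 0.12x4 ≥ 0.9   (28-day strength contribution)
  1x1 + 0.06x2 + 1x3 + 1x4 ≥ 1.13   (fines)
  x4 ≤ 3.1
  x1, x2, x3, x4 ≥ 0.
The minimum-cost mix takes nothing from recycled aggregate, Portland cement — only GGBS, limestone filler. There the 28-day strength contribution and fines constraints are tight.
Optimal quantities: GGBS = 0.9927 kg, limestone filler = 0.1373 kg.
Cost = 0.087·0.9927 + 0.036·0.1373 = 0.091308.

€0.0913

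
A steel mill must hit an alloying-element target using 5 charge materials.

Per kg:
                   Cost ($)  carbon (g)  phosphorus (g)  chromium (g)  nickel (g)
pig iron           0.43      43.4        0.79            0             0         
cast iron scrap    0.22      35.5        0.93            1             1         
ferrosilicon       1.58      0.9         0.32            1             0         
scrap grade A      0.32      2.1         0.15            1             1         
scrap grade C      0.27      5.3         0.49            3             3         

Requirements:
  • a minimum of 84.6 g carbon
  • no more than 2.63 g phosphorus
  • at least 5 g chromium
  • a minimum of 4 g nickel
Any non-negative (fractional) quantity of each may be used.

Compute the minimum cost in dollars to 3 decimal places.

$0.742

This is a linear program. Let x1 = kg of pig iron, x2 = kg of cast iron scrap, x3 = kg of ferrosilicon, x4 = kg of scrap grade A, x5 = kg of scrap grade C.
Minimize 0.43x1 + 0.22x2 + 1.58x3 + 0.32x4 + 0.27x5 s.t.:
  43.4x1 + 35.5x2 + 0.9x3 + 2.1x4 + 5.3x5 ≥ 84.6   (carbon)
  0.79x1 + 0.93x2 + 0.32x3 + 0.15x4 + 0.49x5 ≤ 2.63   (phosphorus)
  1x2 + 1x3 + 1x4 + 3x5 ≥ 5   (chromium)
  1x2 + 1x4 + 3x5 ≥ 4   (nickel)
  x1, x2, x3, x4, x5 ≥ 0.
The minimum-cost mix takes nothing from pig iron, ferrosilicon, scrap grade A — only cast iron scrap, scrap grade C. Binding constraints: carbon and chromium.
So cast iron scrap = 2.246 kg, scrap grade C = 0.918 kg.
Objective = 0.22·2.246 + 0.27·0.918 = 0.74198.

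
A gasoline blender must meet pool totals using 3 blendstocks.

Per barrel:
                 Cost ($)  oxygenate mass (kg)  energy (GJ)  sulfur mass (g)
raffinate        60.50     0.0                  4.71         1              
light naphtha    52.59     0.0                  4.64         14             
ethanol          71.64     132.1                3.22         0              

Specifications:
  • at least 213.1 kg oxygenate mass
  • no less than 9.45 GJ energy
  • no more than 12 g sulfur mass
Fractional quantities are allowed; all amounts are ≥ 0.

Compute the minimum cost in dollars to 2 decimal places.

This is a linear program. Let x1 = barrels of raffinate, x2 = barrels of light naphtha, x3 = barrels of ethanol.
min 60.5x1 + 52.59x2 + 71.64x3 with:
  132.1x3 ≥ 213.1   (oxygenate mass)
  4.71x1 + 4.64x2 + 3.22x3 ≥ 9.45   (energy)
  1x1 + 14x2 ≤ 12   (sulfur mass)
  x1, x2, x3 ≥ 0.
All 3 inputs are positive at the optimum. There the oxygenate mass, energy, sulfur mass constraints are tight.
So raffinate = 0.0635924 barrels, light naphtha = 0.852601 barrels, ethanol = 1.61317 barrels.
Objective = 60.5·0.0635924 + 52.59·0.852601 + 71.64·1.61317 = 164.2531.

$164.25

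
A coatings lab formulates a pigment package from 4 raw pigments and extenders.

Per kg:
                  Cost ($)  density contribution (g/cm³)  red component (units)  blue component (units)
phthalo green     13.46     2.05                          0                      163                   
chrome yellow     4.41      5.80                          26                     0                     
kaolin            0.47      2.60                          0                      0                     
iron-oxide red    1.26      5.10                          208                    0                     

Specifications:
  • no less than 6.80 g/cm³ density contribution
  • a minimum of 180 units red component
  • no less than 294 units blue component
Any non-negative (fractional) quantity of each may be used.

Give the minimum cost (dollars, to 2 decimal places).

$25.37

Let x1 = kg of phthalo green, x2 = kg of chrome yellow, x3 = kg of kaolin, x4 = kg of iron-oxide red.
Minimise 13.46x1 + 4.41x2 + 0.47x3 + 1.26x4 s.t.:
  2.05x1 + 5.8x2 + 2.6x3 + 5.1x4 ≥ 6.8   (density contribution)
  26x2 + 208x4 ≥ 180   (red component)
  163x1 ≥ 294   (blue component)
  x1, x2, x3, x4 ≥ 0.
The optimal basis is {phthalo green, iron-oxide red}; chrome yellow, kaolin drop out. Binding constraints: red component and blue component.
That vertex is x1 = 1.804, x4 = 0.8654.
Cost = 13.46·1.804 + 1.26·0.8654 = 25.3722.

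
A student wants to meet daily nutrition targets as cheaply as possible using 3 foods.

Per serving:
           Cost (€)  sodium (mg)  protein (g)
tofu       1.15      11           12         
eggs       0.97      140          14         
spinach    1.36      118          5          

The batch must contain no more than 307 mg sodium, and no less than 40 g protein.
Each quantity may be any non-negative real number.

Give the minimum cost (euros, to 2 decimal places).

€3.04

Let x1 = servings of tofu, x2 = servings of eggs, x3 = servings of spinach.
Minimise 1.15x1 + 0.97x2 + 1.36x3 s.t.:
  11x1 + 140x2 + 118x3 ≤ 307   (sodium)
  12x1 + 14x2 + 5x3 ≥ 40   (protein)
  x1, x2, x3 ≥ 0.
At the optimum only tofu, eggs are positive (spinach = 0). There the sodium and protein constraints are tight.
So tofu = 0.8532 servings, eggs = 2.126 servings.
Total cost: 1.15·0.8532 + 0.97·2.126 = 3.0434.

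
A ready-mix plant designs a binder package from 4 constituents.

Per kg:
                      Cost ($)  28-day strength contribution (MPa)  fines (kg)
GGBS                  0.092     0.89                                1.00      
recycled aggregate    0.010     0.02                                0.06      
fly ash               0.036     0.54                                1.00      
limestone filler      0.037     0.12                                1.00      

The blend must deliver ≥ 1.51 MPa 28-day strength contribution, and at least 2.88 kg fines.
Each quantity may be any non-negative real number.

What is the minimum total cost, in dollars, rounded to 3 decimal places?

This is a linear program. Let x1 = kg of GGBS, x2 = kg of recycled aggregate, x3 = kg of fly ash, x4 = kg of limestone filler.
Minimise 0.092x1 + 0.01x2 + 0.036x3 + 0.037x4 subject to:
  0.89x1 + 0.02x2 + 0.54x3 + 0.12x4 ≥ 1.51   (28-day strength contribution)
  1x1 + 0.06x2 + 1x3 + 1x4 ≥ 2.88   (fines)
  x1, x2, x3, x4 ≥ 0.
At the optimum only fly ash is positive (GGBS, recycled aggregate, limestone filler = 0). The fines requirement is met with equality.
That vertex is x3 = 2.88.
Total cost: 0.036·2.88 = 0.10368.

$0.104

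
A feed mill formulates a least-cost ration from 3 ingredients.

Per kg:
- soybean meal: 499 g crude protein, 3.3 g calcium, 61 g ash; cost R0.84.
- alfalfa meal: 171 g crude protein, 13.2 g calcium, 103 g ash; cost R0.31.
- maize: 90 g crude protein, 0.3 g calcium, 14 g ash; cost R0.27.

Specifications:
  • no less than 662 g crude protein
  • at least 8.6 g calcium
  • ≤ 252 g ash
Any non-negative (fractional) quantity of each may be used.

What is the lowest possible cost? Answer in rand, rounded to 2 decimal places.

R1.12

This is a linear program. Let x1 = kg of soybean meal, x2 = kg of alfalfa meal, x3 = kg of maize.
Minimize 0.84x1 + 0.31x2 + 0.27x3 subject to:
  499x1 + 171x2 + 90x3 ≥ 662   (crude protein)
  3.3x1 + 13.2x2 + 0.3x3 ≥ 8.6   (calcium)
  61x1 + 103x2 + 14x3 ≤ 252   (ash)
  x1, x2, x3 ≥ 0.
The minimum-cost mix takes nothing from maize — only soybean meal, alfalfa meal. There the crude protein and calcium constraints are tight.
Optimal quantities: soybean meal = 1.207 kg, alfalfa meal = 0.3498 kg.
Cost = 0.84·1.207 + 0.31·0.3498 = 1.1223.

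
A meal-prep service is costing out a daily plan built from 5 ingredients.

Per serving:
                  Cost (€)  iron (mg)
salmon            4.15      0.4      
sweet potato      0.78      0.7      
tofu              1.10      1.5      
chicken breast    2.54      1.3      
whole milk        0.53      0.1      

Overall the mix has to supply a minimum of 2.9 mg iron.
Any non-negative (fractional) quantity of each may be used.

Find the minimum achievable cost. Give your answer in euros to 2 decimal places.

€2.13

Treat it as an LP. Let x1 = servings of salmon, x2 = servings of sweet potato, x3 = servings of tofu, x4 = servings of chicken breast, x5 = servings of whole milk.
min 4.15x1 + 0.78x2 + 1.1x3 + 2.54x4 + 0.53x5 with:
  0.4x1 + 0.7x2 + 1.5x3 + 1.3x4 + 0.1x5 ≥ 2.9   (iron)
  x1, x2, x3, x4, x5 ≥ 0.
The optimal basis is {tofu}; salmon, sweet potato, chicken breast, whole milk drop out. The iron requirement is met with equality.
That vertex is x3 = 1.933.
Cost = 1.1·1.933 = 2.1263.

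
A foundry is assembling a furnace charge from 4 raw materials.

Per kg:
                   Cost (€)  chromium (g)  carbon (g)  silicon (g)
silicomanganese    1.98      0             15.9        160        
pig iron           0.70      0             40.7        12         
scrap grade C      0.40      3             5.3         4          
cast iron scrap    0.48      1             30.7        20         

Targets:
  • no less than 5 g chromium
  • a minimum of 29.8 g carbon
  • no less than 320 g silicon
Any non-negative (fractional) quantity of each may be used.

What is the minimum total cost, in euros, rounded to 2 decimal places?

€4.54

Set it up as a linear program. Let x1 = kg of silicomanganese, x2 = kg of pig iron, x3 = kg of scrap grade C, x4 = kg of cast iron scrap.
Minimize 1.98x1 + 0.7x2 + 0.4x3 + 0.48x4 with:
  3x3 + 1x4 ≥ 5   (chromium)
  15.9x1 + 40.7x2 + 5.3x3 + 30.7x4 ≥ 29.8   (carbon)
  160x1 + 12x2 + 4x3 + 20x4 ≥ 320   (silicon)
  x1, x2, x3, x4 ≥ 0.
At the optimum only silicomanganese, scrap grade C are positive (pig iron, cast iron scrap = 0). The chromium and silicon requirements are met with equality.
That vertex is x1 = 1.958, x3 = 1.667.
Hence cost = 1.98·1.958 + 0.4·1.667 = €4.5436.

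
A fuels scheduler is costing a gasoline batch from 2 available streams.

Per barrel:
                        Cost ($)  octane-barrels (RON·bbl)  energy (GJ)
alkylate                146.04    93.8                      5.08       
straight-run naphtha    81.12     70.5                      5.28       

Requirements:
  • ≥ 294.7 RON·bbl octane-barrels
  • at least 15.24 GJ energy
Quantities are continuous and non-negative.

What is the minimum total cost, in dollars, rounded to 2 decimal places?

Treat it as an LP. Let x1 = barrels of alkylate, x2 = barrels of straight-run naphtha.
Minimise 146.04x1 + 81.12x2 subject to:
  93.8x1 + 70.5x2 ≥ 294.7   (octane-barrels)
  5.08x1 + 5.28x2 ≥ 15.24   (energy)
  x1, x2 ≥ 0.
The minimum-cost mix takes nothing from alkylate — only straight-run naphtha. There the octane-barrels constraint is tight.
So straight-run naphtha = 4.1801 barrels.
Total cost: 81.12·4.1801 = 339.0897.

$339.09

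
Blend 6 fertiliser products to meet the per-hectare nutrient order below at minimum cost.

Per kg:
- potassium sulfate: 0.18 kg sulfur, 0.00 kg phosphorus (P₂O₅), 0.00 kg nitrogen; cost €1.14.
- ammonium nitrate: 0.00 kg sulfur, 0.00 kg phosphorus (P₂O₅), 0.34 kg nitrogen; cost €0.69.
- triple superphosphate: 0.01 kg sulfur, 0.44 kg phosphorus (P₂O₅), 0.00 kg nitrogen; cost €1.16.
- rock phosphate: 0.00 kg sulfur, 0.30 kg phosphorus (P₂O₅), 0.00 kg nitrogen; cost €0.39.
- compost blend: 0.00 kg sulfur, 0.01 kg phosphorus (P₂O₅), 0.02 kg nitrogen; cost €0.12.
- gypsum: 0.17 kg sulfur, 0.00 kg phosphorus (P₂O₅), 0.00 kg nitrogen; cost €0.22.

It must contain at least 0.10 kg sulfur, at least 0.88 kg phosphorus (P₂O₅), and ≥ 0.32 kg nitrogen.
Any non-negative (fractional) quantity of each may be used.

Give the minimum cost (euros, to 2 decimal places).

Set it up as a linear program. Let x1 = kg of potassium sulfate, x2 = kg of ammonium nitrate, x3 = kg of triple superphosphate, x4 = kg of rock phosphate, x5 = kg of compost blend, x6 = kg of gypsum.
Minimize 1.14x1 + 0.69x2 + 1.16x3 + 0.39x4 + 0.12x5 + 0.22x6 with:
  0.18x1 + 0.01x3 + 0.17x6 ≥ 0.1   (sulfur)
  0.44x3 + 0.3x4 + 0.01x5 ≥ 0.88   (phosphorus (P₂O₅))
  0.34x2 + 0.02x5 ≥ 0.32   (nitrogen)
  x1, x2, x3, x4, x5, x6 ≥ 0.
The optimal basis is {ammonium nitrate, rock phosphate, gypsum}; potassium sulfate, triple superphosphate, compost blend drop out. There the sulfur, phosphorus (P₂O₅), nitrogen constraints are tight.
So ammonium nitrate = 0.9412 kg, rock phosphate = 2.933 kg, gypsum = 0.5882 kg.
Objective = 0.69·0.9412 + 0.39·2.933 + 0.22·0.5882 = 1.9227.

€1.92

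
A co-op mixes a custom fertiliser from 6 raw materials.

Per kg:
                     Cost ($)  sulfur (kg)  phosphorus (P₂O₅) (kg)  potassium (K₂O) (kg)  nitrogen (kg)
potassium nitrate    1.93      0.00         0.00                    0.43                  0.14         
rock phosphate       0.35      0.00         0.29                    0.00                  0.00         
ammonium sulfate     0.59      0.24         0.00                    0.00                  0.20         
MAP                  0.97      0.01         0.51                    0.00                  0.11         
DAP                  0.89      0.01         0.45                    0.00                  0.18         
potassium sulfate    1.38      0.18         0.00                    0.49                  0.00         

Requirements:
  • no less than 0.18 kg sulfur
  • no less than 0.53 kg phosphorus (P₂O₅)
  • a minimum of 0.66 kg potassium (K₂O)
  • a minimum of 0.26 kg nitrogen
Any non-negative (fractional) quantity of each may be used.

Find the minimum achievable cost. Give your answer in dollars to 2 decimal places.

$3.05

This is a linear program. Let x1 = kg of potassium nitrate, x2 = kg of rock phosphate, x3 = kg of ammonium sulfate, x4 = kg of MAP, x5 = kg of DAP, x6 = kg of potassium sulfate.
Minimise 1.93x1 + 0.35x2 + 0.59x3 + 0.97x4 + 0.89x5 + 1.38x6 with:
  0.24x3 + 0.01x4 + 0.01x5 + 0.18x6 ≥ 0.18   (sulfur)
  0.29x2 + 0.51x4 + 0.45x5 ≥ 0.53   (phosphorus (P₂O₅))
  0.43x1 + 0.49x6 ≥ 0.66   (potassium (K₂O))
  0.14x1 + 0.2x3 + 0.11x4 + 0.18x5 ≥ 0.26   (nitrogen)
  x1, x2, x3, x4, x5, x6 ≥ 0.
The cheapest feasible vertex uses only ammonium sulfate, DAP, potassium sulfate; potassium nitrate, rock phosphate, MAP are not used. There the phosphorus (P₂O₅), potassium (K₂O), nitrogen constraints are tight.
Solving gives x3 = 0.24, x5 = 1.178, x6 = 1.347.
Hence cost = 0.59·0.24 + 0.89·1.178 + 1.38·1.347 = $3.0489.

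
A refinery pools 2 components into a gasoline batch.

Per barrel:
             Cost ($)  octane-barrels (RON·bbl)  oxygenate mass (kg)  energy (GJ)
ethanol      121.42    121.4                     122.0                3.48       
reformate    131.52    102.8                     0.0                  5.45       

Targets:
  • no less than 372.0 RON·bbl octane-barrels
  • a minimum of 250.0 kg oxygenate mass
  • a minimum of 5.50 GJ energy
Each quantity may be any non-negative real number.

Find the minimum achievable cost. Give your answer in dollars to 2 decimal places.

Let x1 = barrels of ethanol, x2 = barrels of reformate.
Minimize 121.42x1 + 131.52x2 subject to:
  121.4x1 + 102.8x2 ≥ 372   (octane-barrels)
  122x1 ≥ 250   (oxygenate mass)
  3.48x1 + 5.45x2 ≥ 5.5   (energy)
  x1, x2 ≥ 0.
At the optimum only ethanol is positive (reformate = 0). The octane-barrels requirement is met with equality.
Optimal quantities: ethanol = 3.06425 barrels.
Objective = 121.42·3.06425 = 372.0612.

$372.06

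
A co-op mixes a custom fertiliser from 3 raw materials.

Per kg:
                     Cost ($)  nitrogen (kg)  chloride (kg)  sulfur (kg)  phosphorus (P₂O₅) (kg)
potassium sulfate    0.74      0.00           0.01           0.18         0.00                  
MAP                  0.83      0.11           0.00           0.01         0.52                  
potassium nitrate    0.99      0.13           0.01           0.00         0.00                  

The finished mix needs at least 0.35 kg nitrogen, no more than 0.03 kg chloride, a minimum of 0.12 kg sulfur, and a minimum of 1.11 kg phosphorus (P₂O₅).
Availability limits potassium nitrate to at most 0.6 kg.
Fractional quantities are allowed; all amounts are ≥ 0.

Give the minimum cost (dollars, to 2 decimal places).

$3.00

Treat it as an LP. Let x1 = kg of potassium sulfate, x2 = kg of MAP, x3 = kg of potassium nitrate.
Minimize 0.74x1 + 0.83x2 + 0.99x3 s.t.:
  0.11x2 + 0.13x3 ≥ 0.35   (nitrogen)
  0.01x1 + 0.01x3 ≤ 0.03   (chloride)
  0.18x1 + 0.01x2 ≥ 0.12   (sulfur)
  0.52x2 ≥ 1.11   (phosphorus (P₂O₅))
  x3 ≤ 0.6
  x1, x2, x3 ≥ 0.
The optimal basis is {potassium sulfate, MAP}; potassium nitrate drops out. The nitrogen and sulfur requirements are met with equality.
Optimal quantities: potassium sulfate = 0.4899 kg, MAP = 3.182 kg.
Total cost: 0.74·0.4899 + 0.83·3.182 = 3.0036.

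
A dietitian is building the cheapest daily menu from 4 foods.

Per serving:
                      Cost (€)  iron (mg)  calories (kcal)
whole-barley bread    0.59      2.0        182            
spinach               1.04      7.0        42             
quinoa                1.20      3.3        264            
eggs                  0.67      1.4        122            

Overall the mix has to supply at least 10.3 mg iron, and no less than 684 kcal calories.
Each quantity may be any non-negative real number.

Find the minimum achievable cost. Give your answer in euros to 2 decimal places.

Set it up as a linear program. Let x1 = servings of whole-barley bread, x2 = servings of spinach, x3 = servings of quinoa, x4 = servings of eggs.
Minimize 0.59x1 + 1.04x2 + 1.2x3 + 0.67x4 subject to:
  2x1 + 7x2 + 3.3x3 + 1.4x4 ≥ 10.3   (iron)
  182x1 + 42x2 + 264x3 + 122x4 ≥ 684   (calories)
  x1, x2, x3, x4 ≥ 0.
At the optimum only whole-barley bread, spinach are positive (quinoa, eggs = 0). Binding constraints: iron and calories.
So whole-barley bread = 3.66 servings, spinach = 0.4257 servings.
Hence cost = 0.59·3.66 + 1.04·0.4257 = €2.6021.

€2.60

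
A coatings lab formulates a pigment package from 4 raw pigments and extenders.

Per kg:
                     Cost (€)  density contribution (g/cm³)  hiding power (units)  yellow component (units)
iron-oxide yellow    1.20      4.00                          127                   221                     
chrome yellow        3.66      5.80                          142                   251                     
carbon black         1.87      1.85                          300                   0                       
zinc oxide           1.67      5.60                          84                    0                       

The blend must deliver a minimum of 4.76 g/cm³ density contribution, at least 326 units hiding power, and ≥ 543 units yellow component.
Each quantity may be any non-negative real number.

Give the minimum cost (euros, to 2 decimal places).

Treat it as an LP. Let x1 = kg of iron-oxide yellow, x2 = kg of chrome yellow, x3 = kg of carbon black, x4 = kg of zinc oxide.
Minimise 1.2x1 + 3.66x2 + 1.87x3 + 1.67x4 subject to:
  4x1 + 5.8x2 + 1.85x3 + 5.6x4 ≥ 4.76   (density contribution)
  127x1 + 142x2 + 300x3 + 84x4 ≥ 326   (hiding power)
  221x1 + 251x2 ≥ 543   (yellow component)
  x1, x2, x3, x4 ≥ 0.
The cheapest feasible vertex uses only iron-oxide yellow, carbon black; chrome yellow, zinc oxide are not used. Binding constraints: hiding power and yellow component.
Solving gives x1 = 2.457, x3 = 0.04653.
Cost = 1.2·2.457 + 1.87·0.04653 = 3.0354.

€3.04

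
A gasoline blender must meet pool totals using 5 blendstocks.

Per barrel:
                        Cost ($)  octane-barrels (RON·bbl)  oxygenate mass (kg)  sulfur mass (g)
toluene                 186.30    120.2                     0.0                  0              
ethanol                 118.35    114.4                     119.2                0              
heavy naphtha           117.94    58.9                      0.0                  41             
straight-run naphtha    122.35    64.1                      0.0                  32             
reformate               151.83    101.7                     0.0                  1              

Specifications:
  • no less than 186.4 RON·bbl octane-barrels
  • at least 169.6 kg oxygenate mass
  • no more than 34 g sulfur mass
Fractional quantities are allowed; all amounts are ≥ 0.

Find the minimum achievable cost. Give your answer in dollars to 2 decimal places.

Set it up as a linear program. Let x1 = barrels of toluene, x2 = barrels of ethanol, x3 = barrels of heavy naphtha, x4 = barrels of straight-run naphtha, x5 = barrels of reformate.
Minimize 186.3x1 + 118.35x2 + 117.94x3 + 122.35x4 + 151.83x5 s.t.:
  120.2x1 + 114.4x2 + 58.9x3 + 64.1x4 + 101.7x5 ≥ 186.4   (octane-barrels)
  119.2x2 ≥ 169.6   (oxygenate mass)
  41x3 + 32x4 + 1x5 ≤ 34   (sulfur mass)
  x1, x2, x3, x4, x5 ≥ 0.
The minimum-cost mix takes nothing from toluene, heavy naphtha, straight-run naphtha, reformate — only ethanol. There the octane-barrels constraint is tight.
That vertex is x2 = 1.6294.
Total cost: 118.35·1.6294 = 192.8395.

$192.84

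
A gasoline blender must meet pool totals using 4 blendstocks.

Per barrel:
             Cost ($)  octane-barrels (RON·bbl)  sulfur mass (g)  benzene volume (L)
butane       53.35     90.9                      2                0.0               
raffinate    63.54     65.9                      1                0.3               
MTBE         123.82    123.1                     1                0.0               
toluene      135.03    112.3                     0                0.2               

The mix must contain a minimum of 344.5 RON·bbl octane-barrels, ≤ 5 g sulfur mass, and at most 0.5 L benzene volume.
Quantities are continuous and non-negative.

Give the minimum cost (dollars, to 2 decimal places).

Let x1 = barrels of butane, x2 = barrels of raffinate, x3 = barrels of MTBE, x4 = barrels of toluene.
Minimize 53.35x1 + 63.54x2 + 123.82x3 + 135.03x4 with:
  90.9x1 + 65.9x2 + 123.1x3 + 112.3x4 ≥ 344.5   (octane-barrels)
  2x1 + 1x2 + 1x3 ≤ 5   (sulfur mass)
  0.3x2 + 0.2x4 ≤ 0.5   (benzene volume)
  x1, x2, x3, x4 ≥ 0.
The optimal basis is {butane, toluene}; raffinate, MTBE drop out. The octane-barrels and sulfur mass requirements are met with equality.
So butane = 2.5 barrels, toluene = 1.0441 barrels.
Cost = 53.35·2.5 + 135.03·1.0441 = 274.3598.

$274.36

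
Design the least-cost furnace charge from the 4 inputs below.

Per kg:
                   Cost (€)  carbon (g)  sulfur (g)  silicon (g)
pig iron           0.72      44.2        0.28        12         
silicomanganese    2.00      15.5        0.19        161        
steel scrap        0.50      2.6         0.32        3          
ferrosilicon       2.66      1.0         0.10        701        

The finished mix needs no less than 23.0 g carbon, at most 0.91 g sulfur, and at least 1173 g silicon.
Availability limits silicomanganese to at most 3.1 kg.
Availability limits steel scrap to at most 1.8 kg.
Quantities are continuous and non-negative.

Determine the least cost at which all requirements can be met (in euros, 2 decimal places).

This is a linear program. Let x1 = kg of pig iron, x2 = kg of silicomanganese, x3 = kg of steel scrap, x4 = kg of ferrosilicon.
min 0.72x1 + 2x2 + 0.5x3 + 2.66x4 with:
  44.2x1 + 15.5x2 + 2.6x3 + 1x4 ≥ 23   (carbon)
  0.28x1 + 0.19x2 + 0.32x3 + 0.1x4 ≤ 0.91   (sulfur)
  12x1 + 161x2 + 3x3 + 701x4 ≥ 1173   (silicon)
  x2 ≤ 3.1
  x3 ≤ 1.8
  x1, x2, x3, x4 ≥ 0.
The optimal basis is {pig iron, ferrosilicon}; silicomanganese, steel scrap drop out. The carbon and silicon requirements are met with equality.
So pig iron = 0.4827 kg, ferrosilicon = 1.665 kg.
Cost = 0.72·0.4827 + 2.66·1.665 = 4.7764.

€4.78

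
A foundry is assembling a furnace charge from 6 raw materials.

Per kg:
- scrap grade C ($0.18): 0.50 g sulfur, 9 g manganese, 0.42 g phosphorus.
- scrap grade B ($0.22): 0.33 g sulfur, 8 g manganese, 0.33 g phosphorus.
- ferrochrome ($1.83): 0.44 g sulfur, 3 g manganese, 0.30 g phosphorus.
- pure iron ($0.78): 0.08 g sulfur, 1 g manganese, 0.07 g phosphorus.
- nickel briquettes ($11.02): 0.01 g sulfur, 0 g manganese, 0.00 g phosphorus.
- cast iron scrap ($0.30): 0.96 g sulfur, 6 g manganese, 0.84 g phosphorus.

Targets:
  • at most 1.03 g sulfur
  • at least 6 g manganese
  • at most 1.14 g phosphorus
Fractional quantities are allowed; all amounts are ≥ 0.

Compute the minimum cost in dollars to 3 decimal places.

$0.120

Set it up as a linear program. Let x1 = kg of scrap grade C, x2 = kg of scrap grade B, x3 = kg of ferrochrome, x4 = kg of pure iron, x5 = kg of nickel briquettes, x6 = kg of cast iron scrap.
Minimise 0.18x1 + 0.22x2 + 1.83x3 + 0.78x4 + 11.02x5 + 0.3x6 subject to:
  0.5x1 + 0.33x2 + 0.44x3 + 0.08x4 + 0.01x5 + 0.96x6 ≤ 1.03   (sulfur)
  9x1 + 8x2 + 3x3 + 1x4 + 6x6 ≥ 6   (manganese)
  0.42x1 + 0.33x2 + 0.3x3 + 0.07x4 + 0.84x6 ≤ 1.14   (phosphorus)
  x1, x2, x3, x4, x5, x6 ≥ 0.
The minimum-cost mix takes nothing from scrap grade B, ferrochrome, pure iron, nickel briquettes, cast iron scrap — only scrap grade C. The manganese requirement is met with equality.
Solving gives x1 = 0.6667.
Objective = 0.18·0.6667 = 0.12001.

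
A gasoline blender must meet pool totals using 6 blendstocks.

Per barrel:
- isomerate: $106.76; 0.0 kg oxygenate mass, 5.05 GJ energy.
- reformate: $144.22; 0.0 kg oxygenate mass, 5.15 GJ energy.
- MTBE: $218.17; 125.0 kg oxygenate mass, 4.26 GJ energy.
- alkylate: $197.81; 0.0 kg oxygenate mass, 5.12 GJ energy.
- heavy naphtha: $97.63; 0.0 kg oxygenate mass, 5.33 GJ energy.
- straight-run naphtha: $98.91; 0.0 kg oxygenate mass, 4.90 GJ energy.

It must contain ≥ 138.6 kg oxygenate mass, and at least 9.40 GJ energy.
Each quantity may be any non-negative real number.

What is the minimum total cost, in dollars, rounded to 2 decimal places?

Set it up as a linear program. Let x1 = barrels of isomerate, x2 = barrels of reformate, x3 = barrels of MTBE, x4 = barrels of alkylate, x5 = barrels of heavy naphtha, x6 = barrels of straight-run naphtha.
Minimize 106.76x1 + 144.22x2 + 218.17x3 + 197.81x4 + 97.63x5 + 98.91x6 s.t.:
  125x3 ≥ 138.6   (oxygenate mass)
  5.05x1 + 5.15x2 + 4.26x3 + 5.12x4 + 5.33x5 + 4.9x6 ≥ 9.4   (energy)
  x1, x2, x3, x4, x5, x6 ≥ 0.
The minimum-cost mix takes nothing from isomerate, reformate, alkylate, straight-run naphtha — only MTBE, heavy naphtha. Binding constraints: oxygenate mass and energy.
Solving gives x3 = 1.1088, x5 = 0.87739.
Hence cost = 218.17·1.1088 + 97.63·0.87739 = $327.5665.

$327.57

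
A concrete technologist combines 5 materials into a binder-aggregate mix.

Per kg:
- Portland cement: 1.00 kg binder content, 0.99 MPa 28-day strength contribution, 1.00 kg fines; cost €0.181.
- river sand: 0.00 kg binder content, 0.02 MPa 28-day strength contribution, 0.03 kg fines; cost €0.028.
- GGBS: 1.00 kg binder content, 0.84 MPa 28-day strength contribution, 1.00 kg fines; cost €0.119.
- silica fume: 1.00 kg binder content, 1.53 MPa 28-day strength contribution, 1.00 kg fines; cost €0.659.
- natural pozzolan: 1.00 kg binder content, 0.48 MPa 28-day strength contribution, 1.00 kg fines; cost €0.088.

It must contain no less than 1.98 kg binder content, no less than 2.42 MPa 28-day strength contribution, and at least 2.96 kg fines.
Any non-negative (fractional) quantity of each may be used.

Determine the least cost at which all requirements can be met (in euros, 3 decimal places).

€0.347

Set it up as a linear program. Let x1 = kg of Portland cement, x2 = kg of river sand, x3 = kg of GGBS, x4 = kg of silica fume, x5 = kg of natural pozzolan.
Minimise 0.181x1 + 0.028x2 + 0.119x3 + 0.659x4 + 0.088x5 with:
  1x1 + 1x3 + 1x4 + 1x5 ≥ 1.98   (binder content)
  0.99x1 + 0.02x2 + 0.84x3 + 1.53x4 + 0.48x5 ≥ 2.42   (28-day strength contribution)
  1x1 + 0.03x2 + 1x3 + 1x4 + 1x5 ≥ 2.96   (fines)
  x1, x2, x3, x4, x5 ≥ 0.
The minimum-cost mix takes nothing from Portland cement, river sand, silica fume — only GGBS, natural pozzolan. There the 28-day strength contribution and fines constraints are tight.
That vertex is x3 = 2.776, x5 = 0.1844.
Cost = 0.119·2.776 + 0.088·0.1844 = 0.34657.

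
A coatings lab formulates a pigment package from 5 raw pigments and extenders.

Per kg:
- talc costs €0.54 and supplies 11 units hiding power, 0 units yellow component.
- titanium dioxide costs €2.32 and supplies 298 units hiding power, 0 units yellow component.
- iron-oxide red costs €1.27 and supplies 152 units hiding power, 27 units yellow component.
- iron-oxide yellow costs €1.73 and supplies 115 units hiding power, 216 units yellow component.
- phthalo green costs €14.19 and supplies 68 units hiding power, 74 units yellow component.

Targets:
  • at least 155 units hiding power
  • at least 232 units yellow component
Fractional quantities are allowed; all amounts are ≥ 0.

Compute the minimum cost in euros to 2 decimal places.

Let x1 = kg of talc, x2 = kg of titanium dioxide, x3 = kg of iron-oxide red, x4 = kg of iron-oxide yellow, x5 = kg of phthalo green.
Minimize 0.54x1 + 2.32x2 + 1.27x3 + 1.73x4 + 14.19x5 subject to:
  11x1 + 298x2 + 152x3 + 115x4 + 68x5 ≥ 155   (hiding power)
  27x3 + 216x4 + 74x5 ≥ 232   (yellow component)
  x1, x2, x3, x4, x5 ≥ 0.
The cheapest feasible vertex uses only iron-oxide red, iron-oxide yellow; talc, titanium dioxide, phthalo green are not used. Binding constraints: hiding power and yellow component.
Solving gives x3 = 0.2287, x4 = 1.045.
Total cost: 1.27·0.2287 + 1.73·1.045 = 2.0983.

€2.10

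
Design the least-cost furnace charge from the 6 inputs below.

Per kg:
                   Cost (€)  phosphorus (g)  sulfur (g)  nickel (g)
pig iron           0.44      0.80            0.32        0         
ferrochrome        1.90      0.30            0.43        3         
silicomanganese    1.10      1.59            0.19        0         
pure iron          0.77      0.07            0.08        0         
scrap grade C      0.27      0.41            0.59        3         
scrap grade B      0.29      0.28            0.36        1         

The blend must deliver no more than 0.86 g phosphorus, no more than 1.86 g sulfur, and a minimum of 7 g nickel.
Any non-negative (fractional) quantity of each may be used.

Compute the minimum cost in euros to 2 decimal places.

€2.06

This is a linear program. Let x1 = kg of pig iron, x2 = kg of ferrochrome, x3 = kg of silicomanganese, x4 = kg of pure iron, x5 = kg of scrap grade C, x6 = kg of scrap grade B.
Minimise 0.44x1 + 1.9x2 + 1.1x3 + 0.77x4 + 0.27x5 + 0.29x6 with:
  0.8x1 + 0.3x2 + 1.59x3 + 0.07x4 + 0.41x5 + 0.28x6 ≤ 0.86   (phosphorus)
  0.32x1 + 0.43x2 + 0.19x3 + 0.08x4 + 0.59x5 + 0.36x6 ≤ 1.86   (sulfur)
  3x2 + 3x5 + 1x6 ≥ 7   (nickel)
  x1, x2, x3, x4, x5, x6 ≥ 0.
At the optimum only ferrochrome, scrap grade C are positive (pig iron, silicomanganese, pure iron, scrap grade B = 0). Binding constraints: phosphorus and nickel.
That vertex is x2 = 0.8788, x5 = 1.455.
Objective = 1.9·0.8788 + 0.27·1.455 = 2.0626.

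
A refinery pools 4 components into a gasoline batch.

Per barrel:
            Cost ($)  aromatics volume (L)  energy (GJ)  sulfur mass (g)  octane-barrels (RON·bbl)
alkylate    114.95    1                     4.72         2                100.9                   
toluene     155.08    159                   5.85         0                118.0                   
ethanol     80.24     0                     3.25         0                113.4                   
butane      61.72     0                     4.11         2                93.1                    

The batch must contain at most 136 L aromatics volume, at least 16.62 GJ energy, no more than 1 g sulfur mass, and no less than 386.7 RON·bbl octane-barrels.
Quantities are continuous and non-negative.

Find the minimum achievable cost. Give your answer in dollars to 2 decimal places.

This is a linear program. Let x1 = barrels of alkylate, x2 = barrels of toluene, x3 = barrels of ethanol, x4 = barrels of butane.
Minimize 114.95x1 + 155.08x2 + 80.24x3 + 61.72x4 s.t.:
  1x1 + 159x2 ≤ 136   (aromatics volume)
  4.72x1 + 5.85x2 + 3.25x3 + 4.11x4 ≥ 16.62   (energy)
  2x1 + 2x4 ≤ 1   (sulfur mass)
  100.9x1 + 118x2 + 113.4x3 + 93.1x4 ≥ 386.7   (octane-barrels)
  x1, x2, x3, x4 ≥ 0.
The minimum-cost mix takes nothing from alkylate, toluene — only ethanol, butane. Binding constraints: energy and sulfur mass.
Solving gives x3 = 4.4815, x4 = 0.5.
Cost = 80.24·4.4815 + 61.72·0.5 = 390.4556.

$390.46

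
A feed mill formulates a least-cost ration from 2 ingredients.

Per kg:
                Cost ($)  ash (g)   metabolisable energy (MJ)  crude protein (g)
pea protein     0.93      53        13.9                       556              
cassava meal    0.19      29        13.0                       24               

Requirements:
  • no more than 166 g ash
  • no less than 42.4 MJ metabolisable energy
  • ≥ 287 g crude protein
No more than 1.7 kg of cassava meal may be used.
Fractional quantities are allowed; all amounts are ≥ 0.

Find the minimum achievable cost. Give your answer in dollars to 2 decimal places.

Treat it as an LP. Let x1 = kg of pea protein, x2 = kg of cassava meal.
min 0.93x1 + 0.19x2 subject to:
  53x1 + 29x2 ≤ 166   (ash)
  13.9x1 + 13x2 ≥ 42.4   (metabolisable energy)
  556x1 + 24x2 ≥ 287   (crude protein)
  x2 ≤ 1.7
  x1, x2 ≥ 0.
Both inputs are positive at the optimum. Binding constraints: metabolisable energy and the cassava meal cap.
So pea protein = 1.46 kg, cassava meal = 1.7 kg.
Objective = 0.93·1.46 + 0.19·1.7 = 1.6808.

$1.68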